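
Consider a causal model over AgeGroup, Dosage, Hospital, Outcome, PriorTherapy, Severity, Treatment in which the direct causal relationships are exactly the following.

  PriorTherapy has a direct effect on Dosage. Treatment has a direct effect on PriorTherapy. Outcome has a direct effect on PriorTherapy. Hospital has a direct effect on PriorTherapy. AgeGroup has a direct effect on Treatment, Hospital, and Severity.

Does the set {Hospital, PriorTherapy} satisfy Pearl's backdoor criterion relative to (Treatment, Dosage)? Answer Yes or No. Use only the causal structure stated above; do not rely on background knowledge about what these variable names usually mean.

Backdoor paths from Treatment to Dosage (paths whose first edge points into Treatment):
  P1: Treatment <- AgeGroup -> Hospital -> PriorTherapy -> Dosage
Condition 1 (no descendant of Treatment in the set): FAILS — PriorTherapy is a descendant of Treatment.
Condition 2 (every backdoor path blocked by {Hospital, PriorTherapy}):
  P1: blocked at chain node Hospital ∈ conditioning set.
{Hospital, PriorTherapy} does not satisfy the backdoor criterion.

No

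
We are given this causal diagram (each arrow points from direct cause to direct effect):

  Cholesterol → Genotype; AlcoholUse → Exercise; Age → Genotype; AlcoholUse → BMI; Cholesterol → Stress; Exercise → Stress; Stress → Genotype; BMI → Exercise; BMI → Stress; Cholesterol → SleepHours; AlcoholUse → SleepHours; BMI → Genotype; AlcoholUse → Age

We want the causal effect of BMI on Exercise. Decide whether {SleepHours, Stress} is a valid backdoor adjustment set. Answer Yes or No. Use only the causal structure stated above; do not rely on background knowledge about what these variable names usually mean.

No

Backdoor paths from BMI to Exercise (paths whose first edge points into BMI):
  P1: BMI <- AlcoholUse -> Exercise
  P2: BMI <- AlcoholUse -> Age -> Genotype <- Cholesterol -> Stress <- Exercise
  P3: BMI <- AlcoholUse -> Age -> Genotype <- Stress <- Exercise
  P4: BMI <- AlcoholUse -> SleepHours <- Cholesterol -> Stress <- Exercise
  P5: BMI <- AlcoholUse -> SleepHours <- Cholesterol -> Genotype <- Stress <- Exercise
Condition 1 (no descendant of BMI in the set): FAILS — Stress is a descendant of BMI.
Condition 2 (every backdoor path blocked by {SleepHours, Stress}):
  P1: open — no interior node is in the conditioning set.
  P2: blocked at collider Genotype (neither it nor any descendant is in the conditioning set).
  P3: blocked at collider Genotype (neither it nor any descendant is in the conditioning set).
  P4: open — collider(s) SleepHours, Stress are conditioned on (or have a conditioned descendant) and no non-collider on the path is in the set.
  P5: blocked at collider Genotype (neither it nor any descendant is in the conditioning set).
{SleepHours, Stress} does not satisfy the backdoor criterion.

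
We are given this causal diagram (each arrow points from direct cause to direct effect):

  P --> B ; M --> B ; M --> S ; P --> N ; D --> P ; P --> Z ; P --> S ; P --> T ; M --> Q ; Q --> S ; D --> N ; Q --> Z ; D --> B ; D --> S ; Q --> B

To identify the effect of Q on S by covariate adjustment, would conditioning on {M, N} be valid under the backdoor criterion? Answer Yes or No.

Backdoor paths from Q to S (paths whose first edge points into Q):
  P1: Q <- M -> S
  P2: Q <- M -> B <- D -> P -> S
  P3: Q <- M -> B <- D -> S
  P4: Q <- M -> B <- D -> N <- P -> S
  P5: Q <- M -> B <- P <- D -> S
  P6: Q <- M -> B <- P -> S
  P7: Q <- M -> B <- P -> N <- D -> S
Condition 1 (no descendant of Q in the set): holds — descendants of Q are {B, S, Z}; none are in {M, N}.
Condition 2 (every backdoor path blocked by {M, N}):
  P1: blocked at fork node M ∈ conditioning set.
  P2: blocked at fork node M ∈ conditioning set.
  P3: blocked at fork node M ∈ conditioning set.
  P4: blocked at fork node M ∈ conditioning set.
  P5: blocked at fork node M ∈ conditioning set.
  P6: blocked at fork node M ∈ conditioning set.
  P7: blocked at fork node M ∈ conditioning set.
{M, N} satisfies the backdoor criterion.

Yes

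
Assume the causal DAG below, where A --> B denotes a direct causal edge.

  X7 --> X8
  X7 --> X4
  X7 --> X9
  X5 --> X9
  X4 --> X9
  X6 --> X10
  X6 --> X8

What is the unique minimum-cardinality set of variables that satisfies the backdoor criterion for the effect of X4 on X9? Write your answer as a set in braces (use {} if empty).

{X7}

Variables eligible for adjustment (non-descendants of X4, excluding X4 and X9): {X10, X5, X6, X7, X8}.
Backdoor paths from X4 to X9:
  P1: X4 <- X7 -> X9
The empty set is not sufficient: P1 (X4 <- X7 -> X9) has no collider blocking it and no conditioned non-collider, so it is open.
Try {X7}:
  P1: blocked at fork node X7 ∈ conditioning set.
{X7} contains no descendant of X4 and blocks every backdoor path.
No other singleton works — e.g. {X6} leaves P1 open — so {X7} is the unique smallest valid adjustment set.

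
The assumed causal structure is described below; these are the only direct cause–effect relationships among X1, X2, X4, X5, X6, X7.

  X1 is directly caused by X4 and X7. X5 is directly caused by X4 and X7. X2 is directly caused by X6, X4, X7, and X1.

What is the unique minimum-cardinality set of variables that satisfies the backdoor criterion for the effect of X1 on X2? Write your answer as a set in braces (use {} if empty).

{X4, X7}

Variables eligible for adjustment (non-descendants of X1, excluding X1 and X2): {X4, X5, X6, X7}.
Backdoor paths from X1 to X2:
  P1: X1 <- X7 -> X5 <- X4 -> X2
  P2: X1 <- X7 -> X2
  P3: X1 <- X4 -> X5 <- X7 -> X2
  P4: X1 <- X4 -> X2
The empty set is not sufficient: P2 (X1 <- X7 -> X2) has no collider blocking it and no conditioned non-collider, so it is open.
Try {X4, X7}:
  P1: blocked at fork node X7 ∈ conditioning set.
  P2: blocked at fork node X7 ∈ conditioning set.
  P3: blocked at fork node X4 ∈ conditioning set.
  P4: blocked at fork node X4 ∈ conditioning set.
{X4, X7} contains no descendant of X1 and blocks every backdoor path.
Every element of {X4, X7} is needed (dropping X4 leaves P4 open; dropping X7 leaves P2 open), so no proper subset is valid.
Among all size-2 subsets of the eligible variables, only {X4, X7} blocks every backdoor path, so it is the unique smallest valid adjustment set.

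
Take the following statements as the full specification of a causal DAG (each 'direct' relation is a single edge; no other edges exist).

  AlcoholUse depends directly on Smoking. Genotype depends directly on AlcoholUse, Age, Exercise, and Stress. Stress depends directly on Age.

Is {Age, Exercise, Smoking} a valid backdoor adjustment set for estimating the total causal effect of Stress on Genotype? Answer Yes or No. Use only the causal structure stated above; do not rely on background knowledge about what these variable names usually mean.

Yes

Backdoor paths from Stress to Genotype (paths whose first edge points into Stress):
  P1: Stress <- Age -> Genotype
Condition 1 (no descendant of Stress in the set): holds — descendants of Stress are {Genotype}; none are in {Age, Exercise, Smoking}.
Condition 2 (every backdoor path blocked by {Age, Exercise, Smoking}):
  P1: blocked at fork node Age ∈ conditioning set.
{Age, Exercise, Smoking} satisfies the backdoor criterion.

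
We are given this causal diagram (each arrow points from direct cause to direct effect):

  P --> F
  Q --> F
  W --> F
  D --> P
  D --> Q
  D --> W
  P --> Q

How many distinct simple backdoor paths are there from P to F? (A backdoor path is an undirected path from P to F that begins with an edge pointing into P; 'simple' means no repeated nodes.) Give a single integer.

A backdoor path from P to F is any simple undirected path whose first edge points into P (i.e. leaves P via a parent).
Parents of P: {D}.
Enumerating:
  P1: P <- D -> Q -> F
  P2: P <- D -> W -> F
That exhausts the simple backdoor paths. Count: 2.

2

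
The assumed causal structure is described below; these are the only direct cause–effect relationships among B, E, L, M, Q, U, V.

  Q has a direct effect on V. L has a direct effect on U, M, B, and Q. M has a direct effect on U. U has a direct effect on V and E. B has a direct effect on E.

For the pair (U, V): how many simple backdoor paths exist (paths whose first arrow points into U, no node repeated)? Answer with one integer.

A backdoor path from U to V is any simple undirected path whose first edge points into U (i.e. leaves U via a parent).
Parents of U: {L, M}.
Enumerating:
  P1: U <- L -> Q -> V
  P2: U <- M <- L -> Q -> V
That exhausts the simple backdoor paths. Count: 2.

2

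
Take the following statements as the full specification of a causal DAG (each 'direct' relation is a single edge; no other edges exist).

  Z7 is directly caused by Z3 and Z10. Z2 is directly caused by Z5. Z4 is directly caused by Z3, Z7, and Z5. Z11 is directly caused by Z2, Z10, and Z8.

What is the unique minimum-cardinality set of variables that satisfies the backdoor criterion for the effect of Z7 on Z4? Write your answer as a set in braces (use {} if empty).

Variables eligible for adjustment (non-descendants of Z7, excluding Z7 and Z4): {Z10, Z11, Z2, Z3, Z5, Z8}.
Backdoor paths from Z7 to Z4:
  P1: Z7 <- Z3 -> Z4
  P2: Z7 <- Z10 -> Z11 <- Z2 <- Z5 -> Z4
The empty set is not sufficient: P1 (Z7 <- Z3 -> Z4) has no collider blocking it and no conditioned non-collider, so it is open.
Try {Z3}:
  P1: blocked at fork node Z3 ∈ conditioning set.
  P2: blocked at collider Z11 (neither it nor any descendant is in the conditioning set).
{Z3} contains no descendant of Z7 and blocks every backdoor path.
No other singleton works — e.g. {Z5} leaves P1 open — so {Z3} is the unique smallest valid adjustment set.

{Z3}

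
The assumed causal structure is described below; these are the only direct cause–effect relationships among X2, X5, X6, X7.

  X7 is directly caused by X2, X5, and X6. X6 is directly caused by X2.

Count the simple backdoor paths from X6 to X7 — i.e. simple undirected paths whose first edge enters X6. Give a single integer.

1

A backdoor path from X6 to X7 is any simple undirected path whose first edge points into X6 (i.e. leaves X6 via a parent).
Parents of X6: {X2}.
Enumerating:
  P1: X6 <- X2 -> X7
That exhausts the simple backdoor paths. Count: 1.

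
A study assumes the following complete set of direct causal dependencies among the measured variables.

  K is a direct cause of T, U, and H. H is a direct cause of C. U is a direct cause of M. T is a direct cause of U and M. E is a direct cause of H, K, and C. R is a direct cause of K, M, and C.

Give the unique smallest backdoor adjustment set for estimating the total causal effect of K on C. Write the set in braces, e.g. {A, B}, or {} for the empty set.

{E, R}

Variables eligible for adjustment (non-descendants of K, excluding K and C): {E, R}.
Backdoor paths from K to C:
  P1: K <- E -> H -> C
  P2: K <- E -> C
  P3: K <- R -> C
The empty set is not sufficient: P1 (K <- E -> H -> C) has no collider blocking it and no conditioned non-collider, so it is open.
Try {E, R}:
  P1: blocked at fork node E ∈ conditioning set.
  P2: blocked at fork node E ∈ conditioning set.
  P3: blocked at fork node R ∈ conditioning set.
{E, R} contains no descendant of K and blocks every backdoor path.
Every element of {E, R} is needed (dropping E leaves P1 open; dropping R leaves P3 open), so no proper subset is valid.
Among all size-2 subsets of the eligible variables, only {E, R} blocks every backdoor path, so it is the unique smallest valid adjustment set.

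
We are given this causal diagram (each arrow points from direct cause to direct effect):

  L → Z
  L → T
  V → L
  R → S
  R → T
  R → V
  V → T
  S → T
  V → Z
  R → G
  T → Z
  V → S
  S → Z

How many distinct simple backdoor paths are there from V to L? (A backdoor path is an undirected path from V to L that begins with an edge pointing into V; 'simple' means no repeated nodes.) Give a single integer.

7

A backdoor path from V to L is any simple undirected path whose first edge points into V (i.e. leaves V via a parent).
Parents of V: {R}.
Enumerating:
  P1: V <- R -> S -> T <- L
  P2: V <- R -> S -> T -> Z <- L
  P3: V <- R -> S -> Z <- L
  P4: V <- R -> S -> Z <- T <- L
  P5: V <- R -> T <- L
  P6: V <- R -> T <- S -> Z <- L
  P7: V <- R -> T -> Z <- L
That exhausts the simple backdoor paths. Count: 7.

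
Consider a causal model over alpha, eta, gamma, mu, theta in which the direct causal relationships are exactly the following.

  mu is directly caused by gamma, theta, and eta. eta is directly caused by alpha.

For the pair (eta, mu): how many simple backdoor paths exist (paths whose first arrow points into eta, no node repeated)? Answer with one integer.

A backdoor path from eta to mu is any simple undirected path whose first edge points into eta (i.e. leaves eta via a parent).
Parents of eta: {alpha}.
No simple path from any parent of eta reaches mu without revisiting eta, so there are no backdoor paths.

0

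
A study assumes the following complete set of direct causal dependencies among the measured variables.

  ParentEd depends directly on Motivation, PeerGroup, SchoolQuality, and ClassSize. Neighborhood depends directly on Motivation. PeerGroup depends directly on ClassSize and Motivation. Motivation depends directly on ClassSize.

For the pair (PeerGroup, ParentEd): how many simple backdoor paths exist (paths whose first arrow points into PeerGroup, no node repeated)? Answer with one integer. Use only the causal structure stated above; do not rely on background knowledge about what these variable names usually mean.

A backdoor path from PeerGroup to ParentEd is any simple undirected path whose first edge points into PeerGroup (i.e. leaves PeerGroup via a parent).
Parents of PeerGroup: {ClassSize, Motivation}.
Enumerating:
  P1: PeerGroup <- ClassSize -> Motivation -> ParentEd
  P2: PeerGroup <- ClassSize -> ParentEd
  P3: PeerGroup <- Motivation <- ClassSize -> ParentEd
  P4: PeerGroup <- Motivation -> ParentEd
That exhausts the simple backdoor paths. Count: 4.

4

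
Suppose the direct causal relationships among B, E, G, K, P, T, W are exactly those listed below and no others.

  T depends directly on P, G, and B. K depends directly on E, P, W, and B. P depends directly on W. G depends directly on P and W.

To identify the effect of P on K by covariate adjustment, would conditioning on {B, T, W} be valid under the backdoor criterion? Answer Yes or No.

Backdoor paths from P to K (paths whose first edge points into P):
  P1: P <- W -> K
  P2: P <- W -> G -> T <- B -> K
Condition 1 (no descendant of P in the set): FAILS — T is a descendant of P.
Condition 2 (every backdoor path blocked by {B, T, W}):
  P1: blocked at fork node W ∈ conditioning set.
  P2: blocked at fork node W ∈ conditioning set.
{B, T, W} does not satisfy the backdoor criterion.

No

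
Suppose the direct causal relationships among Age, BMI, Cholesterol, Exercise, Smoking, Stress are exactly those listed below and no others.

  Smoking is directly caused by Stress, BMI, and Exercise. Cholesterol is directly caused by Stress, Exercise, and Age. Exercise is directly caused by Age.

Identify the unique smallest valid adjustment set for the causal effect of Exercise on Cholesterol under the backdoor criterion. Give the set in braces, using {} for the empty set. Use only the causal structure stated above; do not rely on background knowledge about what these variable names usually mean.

{Age}

Variables eligible for adjustment (non-descendants of Exercise, excluding Exercise and Cholesterol): {Age, BMI, Stress}.
Backdoor paths from Exercise to Cholesterol:
  P1: Exercise <- Age -> Cholesterol
The empty set is not sufficient: P1 (Exercise <- Age -> Cholesterol) has no collider blocking it and no conditioned non-collider, so it is open.
Try {Age}:
  P1: blocked at fork node Age ∈ conditioning set.
{Age} contains no descendant of Exercise and blocks every backdoor path.
No other singleton works — e.g. {Stress} leaves P1 open — so {Age} is the unique smallest valid adjustment set.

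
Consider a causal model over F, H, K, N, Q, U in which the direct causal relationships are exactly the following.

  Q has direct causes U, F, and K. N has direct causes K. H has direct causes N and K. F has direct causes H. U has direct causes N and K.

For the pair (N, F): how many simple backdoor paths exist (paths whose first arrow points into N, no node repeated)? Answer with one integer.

3

A backdoor path from N to F is any simple undirected path whose first edge points into N (i.e. leaves N via a parent).
Parents of N: {K}.
Enumerating:
  P1: N <- K -> H -> F
  P2: N <- K -> U -> Q <- F
  P3: N <- K -> Q <- F
That exhausts the simple backdoor paths. Count: 3.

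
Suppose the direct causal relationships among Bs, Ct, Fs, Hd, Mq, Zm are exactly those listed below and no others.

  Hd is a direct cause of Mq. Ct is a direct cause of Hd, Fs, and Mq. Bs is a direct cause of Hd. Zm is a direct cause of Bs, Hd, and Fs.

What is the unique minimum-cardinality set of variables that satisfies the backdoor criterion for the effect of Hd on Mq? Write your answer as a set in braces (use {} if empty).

Variables eligible for adjustment (non-descendants of Hd, excluding Hd and Mq): {Bs, Ct, Fs, Zm}.
Backdoor paths from Hd to Mq:
  P1: Hd <- Zm -> Fs <- Ct -> Mq
  P2: Hd <- Bs <- Zm -> Fs <- Ct -> Mq
  P3: Hd <- Ct -> Mq
The empty set is not sufficient: P3 (Hd <- Ct -> Mq) has no collider blocking it and no conditioned non-collider, so it is open.
Try {Ct}:
  P1: blocked at collider Fs (neither it nor any descendant is in the conditioning set).
  P2: blocked at collider Fs (neither it nor any descendant is in the conditioning set).
  P3: blocked at fork node Ct ∈ conditioning set.
{Ct} contains no descendant of Hd and blocks every backdoor path.
No other singleton works — e.g. {Zm} leaves P3 open — so {Ct} is the unique smallest valid adjustment set.

{Ct}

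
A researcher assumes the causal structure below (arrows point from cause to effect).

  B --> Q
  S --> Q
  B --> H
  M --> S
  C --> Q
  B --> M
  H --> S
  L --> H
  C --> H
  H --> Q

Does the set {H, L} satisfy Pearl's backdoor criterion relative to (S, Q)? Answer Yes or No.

Backdoor paths from S to Q (paths whose first edge points into S):
  P1: S <- M <- B -> H <- C -> Q
  P2: S <- M <- B -> H -> Q
  P3: S <- M <- B -> Q
  P4: S <- H <- B -> Q
  P5: S <- H <- C -> Q
  P6: S <- H -> Q
Condition 1 (no descendant of S in the set): holds — descendants of S are {Q}; none are in {H, L}.
Condition 2 (every backdoor path blocked by {H, L}):
  P1: open — collider(s) H are conditioned on (or have a conditioned descendant) and no non-collider on the path is in the set.
  P2: blocked at chain node H ∈ conditioning set.
  P3: open — no interior node is in the conditioning set.
  P4: blocked at chain node H ∈ conditioning set.
  P5: blocked at chain node H ∈ conditioning set.
  P6: blocked at fork node H ∈ conditioning set.
{H, L} does not satisfy the backdoor criterion.

No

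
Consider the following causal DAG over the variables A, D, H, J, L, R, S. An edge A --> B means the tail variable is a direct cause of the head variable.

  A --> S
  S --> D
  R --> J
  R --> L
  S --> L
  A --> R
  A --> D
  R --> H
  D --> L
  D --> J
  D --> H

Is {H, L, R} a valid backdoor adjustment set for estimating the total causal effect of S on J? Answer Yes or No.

Backdoor paths from S to J (paths whose first edge points into S):
  P1: S <- A -> R -> L <- D -> J
  P2: S <- A -> R -> H <- D -> J
  P3: S <- A -> R -> J
  P4: S <- A -> D -> L <- R -> J
  P5: S <- A -> D -> H <- R -> J
  P6: S <- A -> D -> J
Condition 1 (no descendant of S in the set): FAILS — H and L are descendants of S.
Condition 2 (every backdoor path blocked by {H, L, R}):
  P1: blocked at chain node R ∈ conditioning set.
  P2: blocked at chain node R ∈ conditioning set.
  P3: blocked at chain node R ∈ conditioning set.
  P4: blocked at fork node R ∈ conditioning set.
  P5: blocked at fork node R ∈ conditioning set.
  P6: open — no interior node is in the conditioning set.
{H, L, R} does not satisfy the backdoor criterion.

No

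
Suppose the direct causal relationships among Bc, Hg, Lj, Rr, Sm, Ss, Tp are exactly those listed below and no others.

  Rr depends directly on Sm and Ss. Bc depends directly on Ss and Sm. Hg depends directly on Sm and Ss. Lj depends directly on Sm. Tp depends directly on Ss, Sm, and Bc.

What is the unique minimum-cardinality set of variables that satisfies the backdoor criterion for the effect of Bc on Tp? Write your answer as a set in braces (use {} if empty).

{Sm, Ss}

Variables eligible for adjustment (non-descendants of Bc, excluding Bc and Tp): {Hg, Lj, Rr, Sm, Ss}.
Backdoor paths from Bc to Tp:
  P1: Bc <- Sm -> Tp
  P2: Bc <- Sm -> Rr <- Ss -> Tp
  P3: Bc <- Sm -> Hg <- Ss -> Tp
  P4: Bc <- Ss -> Tp
  P5: Bc <- Ss -> Rr <- Sm -> Tp
  P6: Bc <- Ss -> Hg <- Sm -> Tp
The empty set is not sufficient: P1 (Bc <- Sm -> Tp) has no collider blocking it and no conditioned non-collider, so it is open.
Try {Sm, Ss}:
  P1: blocked at fork node Sm ∈ conditioning set.
  P2: blocked at fork node Sm ∈ conditioning set.
  P3: blocked at fork node Sm ∈ conditioning set.
  P4: blocked at fork node Ss ∈ conditioning set.
  P5: blocked at fork node Ss ∈ conditioning set.
  P6: blocked at fork node Ss ∈ conditioning set.
{Sm, Ss} contains no descendant of Bc and blocks every backdoor path.
Every element of {Sm, Ss} is needed (dropping Sm leaves P1 open; dropping Ss leaves P4 open), so no proper subset is valid.
Among all size-2 subsets of the eligible variables, only {Sm, Ss} blocks every backdoor path, so it is the unique smallest valid adjustment set.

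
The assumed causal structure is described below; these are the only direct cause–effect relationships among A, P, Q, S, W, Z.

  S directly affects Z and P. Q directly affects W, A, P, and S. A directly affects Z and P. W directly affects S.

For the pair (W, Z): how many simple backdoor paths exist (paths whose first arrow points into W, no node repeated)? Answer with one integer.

6

A backdoor path from W to Z is any simple undirected path whose first edge points into W (i.e. leaves W via a parent).
Parents of W: {Q}.
Enumerating:
  P1: W <- Q -> A -> Z
  P2: W <- Q -> A -> P <- S -> Z
  P3: W <- Q -> S -> Z
  P4: W <- Q -> S -> P <- A -> Z
  P5: W <- Q -> P <- A -> Z
  P6: W <- Q -> P <- S -> Z
That exhausts the simple backdoor paths. Count: 6.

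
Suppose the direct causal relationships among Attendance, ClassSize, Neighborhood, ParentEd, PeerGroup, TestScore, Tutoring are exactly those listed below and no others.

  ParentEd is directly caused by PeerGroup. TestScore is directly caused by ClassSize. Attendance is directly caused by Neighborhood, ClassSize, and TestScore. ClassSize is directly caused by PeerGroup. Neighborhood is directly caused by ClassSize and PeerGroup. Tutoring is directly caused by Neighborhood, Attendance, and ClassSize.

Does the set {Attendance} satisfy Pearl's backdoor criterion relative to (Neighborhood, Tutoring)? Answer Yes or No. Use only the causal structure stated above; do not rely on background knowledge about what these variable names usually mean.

Backdoor paths from Neighborhood to Tutoring (paths whose first edge points into Neighborhood):
  P1: Neighborhood <- PeerGroup -> ClassSize -> TestScore -> Attendance -> Tutoring
  P2: Neighborhood <- PeerGroup -> ClassSize -> Attendance -> Tutoring
  P3: Neighborhood <- PeerGroup -> ClassSize -> Tutoring
  P4: Neighborhood <- ClassSize -> TestScore -> Attendance -> Tutoring
  P5: Neighborhood <- ClassSize -> Attendance -> Tutoring
  P6: Neighborhood <- ClassSize -> Tutoring
Condition 1 (no descendant of Neighborhood in the set): FAILS — Attendance is a descendant of Neighborhood.
Condition 2 (every backdoor path blocked by {Attendance}):
  P1: blocked at chain node Attendance ∈ conditioning set.
  P2: blocked at chain node Attendance ∈ conditioning set.
  P3: open — no interior node is in the conditioning set.
  P4: blocked at chain node Attendance ∈ conditioning set.
  P5: blocked at chain node Attendance ∈ conditioning set.
  P6: open — no interior node is in the conditioning set.
{Attendance} does not satisfy the backdoor criterion.

No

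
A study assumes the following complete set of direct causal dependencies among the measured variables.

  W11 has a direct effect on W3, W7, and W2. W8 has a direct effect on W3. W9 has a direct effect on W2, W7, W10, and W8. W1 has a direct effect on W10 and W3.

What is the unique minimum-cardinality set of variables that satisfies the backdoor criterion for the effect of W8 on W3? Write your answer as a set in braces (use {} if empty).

{}

Variables eligible for adjustment (non-descendants of W8, excluding W8 and W3): {W1, W10, W11, W2, W7, W9}.
Backdoor paths from W8 to W3:
  P1: W8 <- W9 -> W7 <- W11 -> W3
  P2: W8 <- W9 -> W10 <- W1 -> W3
  P3: W8 <- W9 -> W2 <- W11 -> W3
Each backdoor path contains an unconditioned collider, so every path is already blocked with the empty conditioning set:
  P1: blocked at collider W7 (neither it nor any descendant is in the conditioning set).
  P2: blocked at collider W10 (neither it nor any descendant is in the conditioning set).
  P3: blocked at collider W2 (neither it nor any descendant is in the conditioning set).
The empty set is therefore the unique smallest valid set.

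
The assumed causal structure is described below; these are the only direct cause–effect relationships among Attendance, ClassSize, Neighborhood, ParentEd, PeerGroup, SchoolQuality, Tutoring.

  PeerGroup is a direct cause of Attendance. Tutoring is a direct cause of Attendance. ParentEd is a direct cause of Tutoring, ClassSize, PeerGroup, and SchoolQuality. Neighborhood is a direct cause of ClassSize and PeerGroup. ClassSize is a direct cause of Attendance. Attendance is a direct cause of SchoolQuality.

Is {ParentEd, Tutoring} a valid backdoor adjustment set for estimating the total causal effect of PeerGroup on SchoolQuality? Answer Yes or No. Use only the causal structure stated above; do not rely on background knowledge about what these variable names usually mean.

Backdoor paths from PeerGroup to SchoolQuality (paths whose first edge points into PeerGroup):
  P1: PeerGroup <- ParentEd -> Tutoring -> Attendance -> SchoolQuality
  P2: PeerGroup <- ParentEd -> ClassSize -> Attendance -> SchoolQuality
  P3: PeerGroup <- ParentEd -> SchoolQuality
  P4: PeerGroup <- Neighborhood -> ClassSize <- ParentEd -> Tutoring -> Attendance -> SchoolQuality
  P5: PeerGroup <- Neighborhood -> ClassSize <- ParentEd -> SchoolQuality
  P6: PeerGroup <- Neighborhood -> ClassSize -> Attendance <- Tutoring <- ParentEd -> SchoolQuality
  P7: PeerGroup <- Neighborhood -> ClassSize -> Attendance -> SchoolQuality
Condition 1 (no descendant of PeerGroup in the set): holds — descendants of PeerGroup are {Attendance, SchoolQuality}; none are in {ParentEd, Tutoring}.
Condition 2 (every backdoor path blocked by {ParentEd, Tutoring}):
  P1: blocked at fork node ParentEd ∈ conditioning set.
  P2: blocked at fork node ParentEd ∈ conditioning set.
  P3: blocked at fork node ParentEd ∈ conditioning set.
  P4: blocked at collider ClassSize (neither it nor any descendant is in the conditioning set).
  P5: blocked at collider ClassSize (neither it nor any descendant is in the conditioning set).
  P6: blocked at collider Attendance (neither it nor any descendant is in the conditioning set).
  P7: open — no interior node is in the conditioning set.
{ParentEd, Tutoring} does not satisfy the backdoor criterion.

No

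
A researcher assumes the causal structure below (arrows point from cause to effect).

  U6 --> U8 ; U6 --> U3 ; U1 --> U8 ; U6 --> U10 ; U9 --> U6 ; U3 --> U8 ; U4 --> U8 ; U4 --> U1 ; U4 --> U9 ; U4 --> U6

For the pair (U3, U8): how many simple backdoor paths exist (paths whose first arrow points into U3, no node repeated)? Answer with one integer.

5

A backdoor path from U3 to U8 is any simple undirected path whose first edge points into U3 (i.e. leaves U3 via a parent).
Parents of U3: {U6}.
Enumerating:
  P1: U3 <- U6 <- U4 -> U1 -> U8
  P2: U3 <- U6 <- U4 -> U8
  P3: U3 <- U6 <- U9 <- U4 -> U1 -> U8
  P4: U3 <- U6 <- U9 <- U4 -> U8
  P5: U3 <- U6 -> U8
That exhausts the simple backdoor paths. Count: 5.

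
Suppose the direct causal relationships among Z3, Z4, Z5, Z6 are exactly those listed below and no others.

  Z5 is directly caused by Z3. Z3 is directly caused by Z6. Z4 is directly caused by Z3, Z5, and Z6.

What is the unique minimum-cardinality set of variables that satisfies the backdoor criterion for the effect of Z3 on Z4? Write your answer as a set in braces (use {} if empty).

Variables eligible for adjustment (non-descendants of Z3, excluding Z3 and Z4): {Z6}.
Backdoor paths from Z3 to Z4:
  P1: Z3 <- Z6 -> Z4
The empty set is not sufficient: P1 (Z3 <- Z6 -> Z4) has no collider blocking it and no conditioned non-collider, so it is open.
Try {Z6}:
  P1: blocked at fork node Z6 ∈ conditioning set.
{Z6} contains no descendant of Z3 and blocks every backdoor path.
{Z6} is the unique smallest valid adjustment set.

{Z6}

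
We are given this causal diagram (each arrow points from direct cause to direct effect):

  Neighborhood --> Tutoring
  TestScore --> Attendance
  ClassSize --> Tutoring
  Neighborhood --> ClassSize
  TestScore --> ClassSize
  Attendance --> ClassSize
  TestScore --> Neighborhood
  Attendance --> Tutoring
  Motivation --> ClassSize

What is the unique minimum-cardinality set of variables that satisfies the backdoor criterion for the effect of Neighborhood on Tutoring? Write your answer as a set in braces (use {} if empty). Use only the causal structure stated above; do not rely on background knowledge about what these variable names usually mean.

{TestScore}

Variables eligible for adjustment (non-descendants of Neighborhood, excluding Neighborhood and Tutoring): {Attendance, Motivation, TestScore}.
Backdoor paths from Neighborhood to Tutoring:
  P1: Neighborhood <- TestScore -> Attendance -> ClassSize -> Tutoring
  P2: Neighborhood <- TestScore -> Attendance -> Tutoring
  P3: Neighborhood <- TestScore -> ClassSize <- Attendance -> Tutoring
  P4: Neighborhood <- TestScore -> ClassSize -> Tutoring
The empty set is not sufficient: P1 (Neighborhood <- TestScore -> Attendance -> ClassSize -> Tutoring) has no collider blocking it and no conditioned non-collider, so it is open.
Try {TestScore}:
  P1: blocked at fork node TestScore ∈ conditioning set.
  P2: blocked at fork node TestScore ∈ conditioning set.
  P3: blocked at fork node TestScore ∈ conditioning set.
  P4: blocked at fork node TestScore ∈ conditioning set.
{TestScore} contains no descendant of Neighborhood and blocks every backdoor path.
No other singleton works — e.g. {Motivation} leaves P1 open — so {TestScore} is the unique smallest valid adjustment set.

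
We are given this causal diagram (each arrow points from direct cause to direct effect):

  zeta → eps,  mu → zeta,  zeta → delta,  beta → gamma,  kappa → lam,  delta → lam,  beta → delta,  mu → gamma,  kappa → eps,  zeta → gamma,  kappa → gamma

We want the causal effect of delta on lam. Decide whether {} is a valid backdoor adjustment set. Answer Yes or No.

Yes

Backdoor paths from delta to lam (paths whose first edge points into delta):
  P1: delta <- zeta <- mu -> gamma <- kappa -> lam
  P2: delta <- zeta -> eps <- kappa -> lam
  P3: delta <- zeta -> gamma <- kappa -> lam
  P4: delta <- beta -> gamma <- kappa -> lam
  P5: delta <- beta -> gamma <- mu -> zeta -> eps <- kappa -> lam
  P6: delta <- beta -> gamma <- zeta -> eps <- kappa -> lam
Condition 1 (no descendant of delta in the set): holds — descendants of delta are {lam}; none are in {}.
Condition 2 (every backdoor path blocked by {}):
  P1: blocked at collider gamma (neither it nor any descendant is in the conditioning set).
  P2: blocked at collider eps (neither it nor any descendant is in the conditioning set).
  P3: blocked at collider gamma (neither it nor any descendant is in the conditioning set).
  P4: blocked at collider gamma (neither it nor any descendant is in the conditioning set).
  P5: blocked at collider gamma (neither it nor any descendant is in the conditioning set).
  P6: blocked at collider gamma (neither it nor any descendant is in the conditioning set).
{} satisfies the backdoor criterion.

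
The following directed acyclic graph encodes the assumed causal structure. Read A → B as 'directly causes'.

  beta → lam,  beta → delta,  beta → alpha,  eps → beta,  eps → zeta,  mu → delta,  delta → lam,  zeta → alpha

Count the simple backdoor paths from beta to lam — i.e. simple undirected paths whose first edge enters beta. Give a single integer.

A backdoor path from beta to lam is any simple undirected path whose first edge points into beta (i.e. leaves beta via a parent).
Parents of beta: {eps}.
No simple path from any parent of beta reaches lam without revisiting beta, so there are no backdoor paths.

0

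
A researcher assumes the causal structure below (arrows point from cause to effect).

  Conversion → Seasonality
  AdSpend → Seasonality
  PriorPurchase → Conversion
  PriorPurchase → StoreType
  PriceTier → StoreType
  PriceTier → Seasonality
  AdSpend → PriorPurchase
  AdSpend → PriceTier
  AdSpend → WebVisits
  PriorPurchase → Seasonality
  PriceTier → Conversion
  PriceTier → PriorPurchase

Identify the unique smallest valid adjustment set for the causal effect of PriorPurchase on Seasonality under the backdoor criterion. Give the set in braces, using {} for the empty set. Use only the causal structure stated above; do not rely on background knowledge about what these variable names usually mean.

Variables eligible for adjustment (non-descendants of PriorPurchase, excluding PriorPurchase and Seasonality): {AdSpend, PriceTier, WebVisits}.
Backdoor paths from PriorPurchase to Seasonality:
  P1: PriorPurchase <- AdSpend -> PriceTier -> Conversion -> Seasonality
  P2: PriorPurchase <- AdSpend -> PriceTier -> Seasonality
  P3: PriorPurchase <- AdSpend -> Seasonality
  P4: PriorPurchase <- PriceTier <- AdSpend -> Seasonality
  P5: PriorPurchase <- PriceTier -> Conversion -> Seasonality
  P6: PriorPurchase <- PriceTier -> Seasonality
The empty set is not sufficient: P1 (PriorPurchase <- AdSpend -> PriceTier -> Conversion -> Seasonality) has no collider blocking it and no conditioned non-collider, so it is open.
Try {AdSpend, PriceTier}:
  P1: blocked at fork node AdSpend ∈ conditioning set.
  P2: blocked at fork node AdSpend ∈ conditioning set.
  P3: blocked at fork node AdSpend ∈ conditioning set.
  P4: blocked at chain node PriceTier ∈ conditioning set.
  P5: blocked at fork node PriceTier ∈ conditioning set.
  P6: blocked at fork node PriceTier ∈ conditioning set.
{AdSpend, PriceTier} contains no descendant of PriorPurchase and blocks every backdoor path.
Every element of {AdSpend, PriceTier} is needed (dropping AdSpend leaves P3 open; dropping PriceTier leaves P5 open), so no proper subset is valid.
Among all size-2 subsets of the eligible variables, only {AdSpend, PriceTier} blocks every backdoor path, so it is the unique smallest valid adjustment set.

{AdSpend, PriceTier}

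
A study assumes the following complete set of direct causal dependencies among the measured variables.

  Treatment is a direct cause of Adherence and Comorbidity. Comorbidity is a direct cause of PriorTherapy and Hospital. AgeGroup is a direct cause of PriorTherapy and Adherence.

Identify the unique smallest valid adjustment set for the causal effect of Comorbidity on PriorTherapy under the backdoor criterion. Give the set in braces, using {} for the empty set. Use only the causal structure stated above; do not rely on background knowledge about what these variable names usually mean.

Variables eligible for adjustment (non-descendants of Comorbidity, excluding Comorbidity and PriorTherapy): {Adherence, AgeGroup, Treatment}.
Backdoor paths from Comorbidity to PriorTherapy:
  P1: Comorbidity <- Treatment -> Adherence <- AgeGroup -> PriorTherapy
Each backdoor path contains an unconditioned collider, so every path is already blocked with the empty conditioning set:
  P1: blocked at collider Adherence (neither it nor any descendant is in the conditioning set).
The empty set is therefore the unique smallest valid set.

{}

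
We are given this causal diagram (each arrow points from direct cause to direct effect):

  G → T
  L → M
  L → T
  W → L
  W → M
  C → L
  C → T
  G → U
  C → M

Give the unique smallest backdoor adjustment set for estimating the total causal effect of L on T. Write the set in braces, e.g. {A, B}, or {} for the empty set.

Variables eligible for adjustment (non-descendants of L, excluding L and T): {C, G, U, W}.
Backdoor paths from L to T:
  P1: L <- W -> M <- C -> T
  P2: L <- C -> T
The empty set is not sufficient: P2 (L <- C -> T) has no collider blocking it and no conditioned non-collider, so it is open.
Try {C}:
  P1: blocked at collider M (neither it nor any descendant is in the conditioning set).
  P2: blocked at fork node C ∈ conditioning set.
{C} contains no descendant of L and blocks every backdoor path.
No other singleton works — e.g. {G} leaves P2 open — so {C} is the unique smallest valid adjustment set.

{C}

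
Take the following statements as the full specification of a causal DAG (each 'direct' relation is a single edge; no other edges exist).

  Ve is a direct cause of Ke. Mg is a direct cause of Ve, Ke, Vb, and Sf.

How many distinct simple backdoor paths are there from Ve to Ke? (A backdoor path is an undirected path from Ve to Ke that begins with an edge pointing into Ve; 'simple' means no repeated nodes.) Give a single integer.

A backdoor path from Ve to Ke is any simple undirected path whose first edge points into Ve (i.e. leaves Ve via a parent).
Parents of Ve: {Mg}.
Enumerating:
  P1: Ve <- Mg -> Ke
That exhausts the simple backdoor paths. Count: 1.

1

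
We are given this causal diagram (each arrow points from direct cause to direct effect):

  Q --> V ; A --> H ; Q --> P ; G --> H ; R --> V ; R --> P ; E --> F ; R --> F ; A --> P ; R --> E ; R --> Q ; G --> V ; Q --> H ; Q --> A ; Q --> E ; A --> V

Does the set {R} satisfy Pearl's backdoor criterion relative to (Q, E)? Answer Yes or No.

Yes

Backdoor paths from Q to E (paths whose first edge points into Q):
  P1: Q <- R -> E
  P2: Q <- R -> F <- E
Condition 1 (no descendant of Q in the set): holds — descendants of Q are {A, E, F, H, P, V}; none are in {R}.
Condition 2 (every backdoor path blocked by {R}):
  P1: blocked at fork node R ∈ conditioning set.
  P2: blocked at fork node R ∈ conditioning set.
{R} satisfies the backdoor criterion.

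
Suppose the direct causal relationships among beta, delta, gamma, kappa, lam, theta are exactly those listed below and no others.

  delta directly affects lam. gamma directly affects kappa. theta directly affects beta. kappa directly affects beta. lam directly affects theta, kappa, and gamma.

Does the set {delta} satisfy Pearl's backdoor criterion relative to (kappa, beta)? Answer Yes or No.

No

Backdoor paths from kappa to beta (paths whose first edge points into kappa):
  P1: kappa <- lam -> theta -> beta
  P2: kappa <- gamma <- lam -> theta -> beta
Condition 1 (no descendant of kappa in the set): holds — descendants of kappa are {beta}; none are in {delta}.
Condition 2 (every backdoor path blocked by {delta}):
  P1: open — no interior node is in the conditioning set.
  P2: open — no interior node is in the conditioning set.
{delta} does not satisfy the backdoor criterion.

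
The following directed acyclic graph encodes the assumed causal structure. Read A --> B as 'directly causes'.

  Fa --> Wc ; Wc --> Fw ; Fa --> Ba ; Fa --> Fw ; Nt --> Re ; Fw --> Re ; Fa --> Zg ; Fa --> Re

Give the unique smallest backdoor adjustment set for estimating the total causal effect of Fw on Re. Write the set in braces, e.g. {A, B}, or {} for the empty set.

Variables eligible for adjustment (non-descendants of Fw, excluding Fw and Re): {Ba, Fa, Nt, Wc, Zg}.
Backdoor paths from Fw to Re:
  P1: Fw <- Fa -> Re
  P2: Fw <- Wc <- Fa -> Re
The empty set is not sufficient: P1 (Fw <- Fa -> Re) has no collider blocking it and no conditioned non-collider, so it is open.
Try {Fa}:
  P1: blocked at fork node Fa ∈ conditioning set.
  P2: blocked at fork node Fa ∈ conditioning set.
{Fa} contains no descendant of Fw and blocks every backdoor path.
No other singleton works — e.g. {Wc} leaves P1 open — so {Fa} is the unique smallest valid adjustment set.

{Fa}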